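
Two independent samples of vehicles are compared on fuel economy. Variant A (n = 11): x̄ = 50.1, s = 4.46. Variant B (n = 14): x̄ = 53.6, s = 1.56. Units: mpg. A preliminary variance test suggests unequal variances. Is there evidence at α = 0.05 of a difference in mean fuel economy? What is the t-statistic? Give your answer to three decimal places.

Let group 1 = variant A, group 2 = variant B. H0: μ_1 = μ_2; H1: μ_1 ≠ μ_2 (Welch's two-sample t-test, two-sided).
t = (x̄_1 − x̄_2)/√(s_1²/n_1 + s_2²/n_2) = (50.1 − 53.6)/√(4.46²/11 + 1.56²/14) = -2.486
Welch–Satterthwaite df ≈ 11.93
Two-sided p-value ≈ 0.029
Since p ≈ 0.029 < α = 0.05, reject H0; the data support H1.

-2.486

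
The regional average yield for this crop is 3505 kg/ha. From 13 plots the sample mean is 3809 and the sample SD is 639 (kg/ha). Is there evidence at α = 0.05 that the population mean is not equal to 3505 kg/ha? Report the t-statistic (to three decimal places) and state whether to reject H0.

H0: μ = 3505; H1: μ ≠ 3505 (one-sample t-test, two-sided).
t = (x̄ − μ₀)/(s/√n) = (3809 − 3505)/(639/√13) = 1.715
df = n − 1 = 12
Two-sided p-value ≈ 0.112
Since p ≈ 0.112 > α = 0.05, fail to reject H0; the evidence is not statistically significant.

t = 1.715; fail to reject H0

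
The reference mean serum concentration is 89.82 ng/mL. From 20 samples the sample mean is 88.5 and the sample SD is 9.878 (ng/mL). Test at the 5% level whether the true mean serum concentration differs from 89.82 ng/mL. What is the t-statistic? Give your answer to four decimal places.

H0: μ = 89.82; H1: μ ≠ 89.82 (one-sample t-test, two-sided).
t = (x̄ − μ₀)/(s/√n) = (88.5 − 89.82)/(9.878/√20) = -0.5976
df = n − 1 = 19
Two-sided p-value ≈ 0.5572
Since p ≈ 0.5572 > α = 0.05, fail to reject H0; the data do not provide sufficient evidence against H0.

-0.5976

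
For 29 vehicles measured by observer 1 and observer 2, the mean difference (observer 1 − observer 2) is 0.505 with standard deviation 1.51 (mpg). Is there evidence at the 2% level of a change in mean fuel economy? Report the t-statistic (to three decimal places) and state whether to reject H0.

H0: μ_d = 0; H1: μ_d ≠ 0 (paired t-test on the differences, two-sided).
t = d̄/(s_d/√n) = 0.505/(1.51/√29) = 1.801
df = n − 1 = 28
Two-sided p-value ≈ 0.0825
Since p ≈ 0.0825 > α = 0.02, fail to reject H0; the data do not provide sufficient evidence against H0.

t = 1.801; fail to reject H0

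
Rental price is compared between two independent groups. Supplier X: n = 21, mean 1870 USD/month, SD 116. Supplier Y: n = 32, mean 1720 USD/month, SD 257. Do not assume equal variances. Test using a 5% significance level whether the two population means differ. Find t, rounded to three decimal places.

Let group 1 = supplier X, group 2 = supplier Y. H0: μ_1 = μ_2; H1: μ_1 ≠ μ_2 (Welch's two-sample t-test, two-sided).
t = (x̄_1 − x̄_2)/√(s_1²/n_1 + s_2²/n_2) = (1870 − 1720)/√(116²/21 + 257²/32) = 2.884
Welch–Satterthwaite df ≈ 46.32
Two-sided p-value ≈ 0.0059
Since p ≈ 0.0059 < α = 0.05, reject H0; the evidence is statistically significant.

2.884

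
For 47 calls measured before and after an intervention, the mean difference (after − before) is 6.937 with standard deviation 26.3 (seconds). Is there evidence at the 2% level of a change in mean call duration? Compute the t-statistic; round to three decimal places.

H0: μ_d = 0; H1: μ_d ≠ 0 (paired t-test on the differences, two-sided).
t = d̄/(s_d/√n) = 6.937/(26.3/√47) = 1.808
df = n − 1 = 46
Two-sided p-value ≈ 0.0771
Since p ≈ 0.0771 > α = 0.02, fail to reject H0; the evidence is not statistically significant.

1.808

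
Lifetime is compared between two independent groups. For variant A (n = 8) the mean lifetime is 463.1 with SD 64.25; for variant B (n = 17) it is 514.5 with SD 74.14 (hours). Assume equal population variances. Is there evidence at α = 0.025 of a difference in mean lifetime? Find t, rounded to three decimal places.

Let group 1 = variant A, group 2 = variant B. H0: μ_1 = μ_2; H1: μ_1 ≠ μ_2 (two-sample pooled-variance t-test, two-sided).
s_p² = [(8−1)·64.25² + (17−1)·74.14²]/(8+17−2) = 5080.19
t = (463.1 − 514.5)/√[5080.19·(1/8 + 1/17)] = -1.682
df = n₁ + n₂ − 2 = 23
Two-sided p-value ≈ 0.1061
Since p ≈ 0.1061 > α = 0.025, fail to reject H0; the data do not provide sufficient evidence against H0.

-1.682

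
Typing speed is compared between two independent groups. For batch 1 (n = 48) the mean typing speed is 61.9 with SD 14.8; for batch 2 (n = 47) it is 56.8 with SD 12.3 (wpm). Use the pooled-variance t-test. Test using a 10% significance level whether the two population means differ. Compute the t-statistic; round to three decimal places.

Let group 1 = batch 1, group 2 = batch 2. H0: μ_1 = μ_2; H1: μ_1 ≠ μ_2 (two-sample pooled-variance t-test, two-sided).
s_p² = [(48−1)·14.8² + (47−1)·12.3²]/(48+47−2) = 185.529
t = (61.9 − 56.8)/√[185.529·(1/48 + 1/47)] = 1.825
df = n₁ + n₂ − 2 = 93
Two-sided p-value ≈ 0.0713
Since p ≈ 0.0713 < α = 0.1, reject H0; the evidence is statistically significant.

1.825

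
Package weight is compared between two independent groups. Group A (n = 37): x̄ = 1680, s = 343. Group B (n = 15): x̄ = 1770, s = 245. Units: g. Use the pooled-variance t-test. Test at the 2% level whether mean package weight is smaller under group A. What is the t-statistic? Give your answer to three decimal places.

-0.923

Let group 1 = group A, group 2 = group B. H0: μ_1 = μ_2; H1: μ_1 < μ_2 (two-sample pooled-variance t-test, left-tailed).
s_p² = [(37−1)·343² + (15−1)·245²]/(37+15−2) = 101514
t = (1680 − 1770)/√[101514·(1/37 + 1/15)] = -0.923
df = n₁ + n₂ − 2 = 50
p-value = P(T ≤ -0.923) ≈ 0.1803
Since p ≈ 0.1803 > α = 0.02, fail to reject H0; the data do not provide sufficient evidence against H0.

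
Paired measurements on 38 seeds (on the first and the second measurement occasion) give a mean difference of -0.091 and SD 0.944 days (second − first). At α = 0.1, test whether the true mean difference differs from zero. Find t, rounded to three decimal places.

H0: μ_d = 0; H1: μ_d ≠ 0 (paired t-test on the differences, two-sided).
t = d̄/(s_d/√n) = -0.091/(0.944/√38) = -0.594
df = n − 1 = 37
Two-sided p-value ≈ 0.5560
Since p ≈ 0.5560 > α = 0.1, fail to reject H0; the data do not provide sufficient evidence against H0.

-0.594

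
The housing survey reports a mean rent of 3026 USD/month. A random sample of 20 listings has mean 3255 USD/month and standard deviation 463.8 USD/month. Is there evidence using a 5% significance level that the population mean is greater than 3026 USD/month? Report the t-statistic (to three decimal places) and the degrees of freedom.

H0: μ = 3026; H1: μ > 3026 (one-sample t-test, right-tailed).
t = (x̄ − μ₀)/(s/√n) = (3255 − 3026)/(463.8/√20) = 2.208
df = n − 1 = 19
p-value = P(T ≥ 2.208) ≈ 0.020
Since p ≈ 0.020 < α = 0.05, reject H0; the evidence is statistically significant.

t = 2.208, df = 19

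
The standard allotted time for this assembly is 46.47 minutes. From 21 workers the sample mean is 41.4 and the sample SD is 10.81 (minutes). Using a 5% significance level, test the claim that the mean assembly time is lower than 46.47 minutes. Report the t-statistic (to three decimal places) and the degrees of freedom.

H0: μ = 46.47; H1: μ < 46.47 (one-sample t-test, left-tailed).
t = (x̄ − μ₀)/(s/√n) = (41.4 − 46.47)/(10.81/√21) = -2.149
df = n − 1 = 20
p-value = P(T ≤ -2.149) ≈ 0.022
Since p ≈ 0.022 < α = 0.05, reject H0; the evidence is statistically significant.

t = -2.149, df = 20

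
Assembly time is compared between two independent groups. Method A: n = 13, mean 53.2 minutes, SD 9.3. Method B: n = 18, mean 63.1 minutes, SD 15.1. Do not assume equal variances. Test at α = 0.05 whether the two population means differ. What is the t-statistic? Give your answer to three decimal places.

Let group 1 = method A, group 2 = method B. H0: μ_1 = μ_2; H1: μ_1 ≠ μ_2 (Welch's two-sample t-test, two-sided).
t = (x̄_1 − x̄_2)/√(s_1²/n_1 + s_2²/n_2) = (53.2 − 63.1)/√(9.3²/13 + 15.1²/18) = -2.252
Welch–Satterthwaite df ≈ 28.43
Two-sided p-value ≈ 0.0322
Since p ≈ 0.0322 < α = 0.05, reject H0; the data support H1.

-2.252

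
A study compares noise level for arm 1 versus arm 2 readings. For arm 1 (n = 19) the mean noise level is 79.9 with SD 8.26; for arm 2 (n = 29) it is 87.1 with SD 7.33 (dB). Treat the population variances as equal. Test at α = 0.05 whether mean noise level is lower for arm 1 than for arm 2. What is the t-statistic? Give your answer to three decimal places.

Let group 1 = arm 1, group 2 = arm 2. H0: μ_1 = μ_2; H1: μ_1 < μ_2 (two-sample pooled-variance t-test, left-tailed).
s_p² = [(19−1)·8.26² + (29−1)·7.33²]/(19+29−2) = 59.4023
t = (79.9 − 87.1)/√[59.4023·(1/19 + 1/29)] = -3.165
df = n₁ + n₂ − 2 = 46
p-value = P(T ≤ -3.165) ≈ 0.001
Since p ≈ 0.001 < α = 0.05, reject H0; the evidence is statistically significant.

-3.165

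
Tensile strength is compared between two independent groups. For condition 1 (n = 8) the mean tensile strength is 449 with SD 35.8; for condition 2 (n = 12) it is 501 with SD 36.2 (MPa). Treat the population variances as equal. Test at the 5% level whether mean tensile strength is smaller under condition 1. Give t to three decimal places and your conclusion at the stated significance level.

Let group 1 = condition 1, group 2 = condition 2. H0: μ_1 = μ_2; H1: μ_1 < μ_2 (two-sample pooled-variance t-test, left-tailed).
s_p² = [(8−1)·35.8² + (12−1)·36.2²]/(8+12−2) = 1299.24
t = (449 − 501)/√[1299.24·(1/8 + 1/12)] = -3.161
df = n₁ + n₂ − 2 = 18
p-value = P(T ≤ -3.161) ≈ 0.0027
Since p ≈ 0.0027 < α = 0.05, reject H0; the data support H1.

t = -3.161; reject H0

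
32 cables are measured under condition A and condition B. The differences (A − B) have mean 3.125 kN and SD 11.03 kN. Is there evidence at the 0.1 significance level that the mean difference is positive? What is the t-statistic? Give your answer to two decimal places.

H0: μ_d = 0; H1: μ_d > 0 (paired t-test on the differences, right-tailed).
t = d̄/(s_d/√n) = 3.125/(11.03/√32) = 1.60
df = n − 1 = 31
p-value = P(T ≥ 1.60) ≈ 0.060
Since p ≈ 0.060 < α = 0.1, reject H0; the evidence is statistically significant.

1.60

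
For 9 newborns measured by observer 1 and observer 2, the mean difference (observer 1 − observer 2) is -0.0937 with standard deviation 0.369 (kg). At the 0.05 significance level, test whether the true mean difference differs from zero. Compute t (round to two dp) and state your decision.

t = -0.76; fail to reject H0

H0: μ_d = 0; H1: μ_d ≠ 0 (paired t-test on the differences, two-sided).
t = d̄/(s_d/√n) = -0.0937/(0.369/√9) = -0.76
df = n − 1 = 8
Two-sided p-value ≈ 0.4680
Since p ≈ 0.4680 > α = 0.05, fail to reject H0; the evidence is not statistically significant.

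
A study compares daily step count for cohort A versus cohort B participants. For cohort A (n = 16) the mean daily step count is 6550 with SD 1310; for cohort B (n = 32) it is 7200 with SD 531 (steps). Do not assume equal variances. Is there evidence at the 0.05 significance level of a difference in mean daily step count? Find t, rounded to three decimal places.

-1.908

Let group 1 = cohort A, group 2 = cohort B. H0: μ_1 = μ_2; H1: μ_1 ≠ μ_2 (Welch's two-sample t-test, two-sided).
t = (x̄_1 − x̄_2)/√(s_1²/n_1 + s_2²/n_2) = (6550 − 7200)/√(1310²/16 + 531²/32) = -1.908
Welch–Satterthwaite df ≈ 17.51
Two-sided p-value ≈ 0.0729
Since p ≈ 0.0729 > α = 0.05, fail to reject H0; the evidence is not statistically significant.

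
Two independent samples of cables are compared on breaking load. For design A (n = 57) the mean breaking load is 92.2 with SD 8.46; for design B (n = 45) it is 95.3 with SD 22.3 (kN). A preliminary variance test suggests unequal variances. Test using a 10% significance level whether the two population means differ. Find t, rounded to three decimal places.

Let group 1 = design A, group 2 = design B. H0: μ_1 = μ_2; H1: μ_1 ≠ μ_2 (Welch's two-sample t-test, two-sided).
t = (x̄_1 − x̄_2)/√(s_1²/n_1 + s_2²/n_2) = (92.2 − 95.3)/√(8.46²/57 + 22.3²/45) = -0.884
Welch–Satterthwaite df ≈ 54.02
Two-sided p-value ≈ 0.381
Since p ≈ 0.381 > α = 0.1, fail to reject H0; the evidence is not statistically significant.

-0.884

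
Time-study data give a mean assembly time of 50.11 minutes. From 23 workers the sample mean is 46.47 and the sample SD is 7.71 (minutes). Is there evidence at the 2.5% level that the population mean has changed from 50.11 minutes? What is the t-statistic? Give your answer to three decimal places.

H0: μ = 50.11; H1: μ ≠ 50.11 (one-sample t-test, two-sided).
t = (x̄ − μ₀)/(s/√n) = (46.47 − 50.11)/(7.71/√23) = -2.264
df = n − 1 = 22
Two-sided p-value ≈ 0.0338
Since p ≈ 0.0338 > α = 0.025, fail to reject H0; the data do not provide sufficient evidence against H0.

-2.264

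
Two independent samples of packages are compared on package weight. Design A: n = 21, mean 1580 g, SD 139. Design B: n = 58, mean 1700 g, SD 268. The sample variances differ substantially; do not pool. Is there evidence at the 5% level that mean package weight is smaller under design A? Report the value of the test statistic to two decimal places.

Let group 1 = design A, group 2 = design B. H0: μ_1 = μ_2; H1: μ_1 < μ_2 (Welch's two-sample t-test, left-tailed).
t = (x̄_1 − x̄_2)/√(s_1²/n_1 + s_2²/n_2) = (1580 − 1700)/√(139²/21 + 268²/58) = -2.58
Welch–Satterthwaite df ≈ 67.29
p-value = P(T ≤ -2.58) ≈ 0.006
Since p ≈ 0.006 < α = 0.05, reject H0; the data support H1.

-2.58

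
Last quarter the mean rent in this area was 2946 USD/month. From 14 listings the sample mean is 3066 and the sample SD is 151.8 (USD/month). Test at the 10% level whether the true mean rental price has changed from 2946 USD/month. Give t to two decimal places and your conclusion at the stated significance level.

H0: μ = 2946; H1: μ ≠ 2946 (one-sample t-test, two-sided).
t = (x̄ − μ₀)/(s/√n) = (3066 − 2946)/(151.8/√14) = 2.96
df = n − 1 = 13
Two-sided p-value ≈ 0.011
Since p ≈ 0.011 < α = 0.1, reject H0; the data support H1.

t = 2.96; reject H0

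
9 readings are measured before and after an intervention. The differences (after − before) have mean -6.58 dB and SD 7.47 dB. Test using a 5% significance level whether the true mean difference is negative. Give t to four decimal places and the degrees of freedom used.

t = -2.6426, df = 8

H0: μ_d = 0; H1: μ_d < 0 (paired t-test on the differences, left-tailed).
t = d̄/(s_d/√n) = -6.58/(7.47/√9) = -2.6426
df = n − 1 = 8
p-value = P(T ≤ -2.6426) ≈ 0.0148
Since p ≈ 0.0148 < α = 0.05, reject H0; the evidence is statistically significant.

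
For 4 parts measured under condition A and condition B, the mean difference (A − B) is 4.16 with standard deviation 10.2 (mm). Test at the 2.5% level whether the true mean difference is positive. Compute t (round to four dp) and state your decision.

t = 0.8157; fail to reject H0

H0: μ_d = 0; H1: μ_d > 0 (paired t-test on the differences, right-tailed).
t = d̄/(s_d/√n) = 4.16/(10.2/√4) = 0.8157
df = n − 1 = 3
p-value = P(T ≥ 0.8157) ≈ 0.237
Since p ≈ 0.237 > α = 0.025, fail to reject H0; the evidence is not statistically significant.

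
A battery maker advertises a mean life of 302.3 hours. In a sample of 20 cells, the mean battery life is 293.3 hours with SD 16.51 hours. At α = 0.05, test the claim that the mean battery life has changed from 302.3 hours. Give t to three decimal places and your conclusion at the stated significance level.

t = -2.438; reject H0

H0: μ = 302.3; H1: μ ≠ 302.3 (one-sample t-test, two-sided).
t = (x̄ − μ₀)/(s/√n) = (293.3 − 302.3)/(16.51/√20) = -2.438
df = n − 1 = 19
Two-sided p-value ≈ 0.025
Since p ≈ 0.025 < α = 0.05, reject H0; the data support H1.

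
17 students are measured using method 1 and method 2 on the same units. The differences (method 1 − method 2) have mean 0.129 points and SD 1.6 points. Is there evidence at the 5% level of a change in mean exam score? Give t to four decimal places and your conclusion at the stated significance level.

H0: μ_d = 0; H1: μ_d ≠ 0 (paired t-test on the differences, two-sided).
t = d̄/(s_d/√n) = 0.129/(1.6/√17) = 0.3324
df = n − 1 = 16
Two-sided p-value ≈ 0.7439
Since p ≈ 0.7439 > α = 0.05, fail to reject H0; the data do not provide sufficient evidence against H0.

t = 0.3324; fail to reject H0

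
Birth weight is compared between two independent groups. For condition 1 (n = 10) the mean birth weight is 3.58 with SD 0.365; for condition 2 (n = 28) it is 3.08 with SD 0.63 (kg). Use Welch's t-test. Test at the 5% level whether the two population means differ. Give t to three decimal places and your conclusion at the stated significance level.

t = 3.015; reject H0

Let group 1 = condition 1, group 2 = condition 2. H0: μ_1 = μ_2; H1: μ_1 ≠ μ_2 (Welch's two-sample t-test, two-sided).
t = (x̄_1 − x̄_2)/√(s_1²/n_1 + s_2²/n_2) = (3.58 − 3.08)/√(0.365²/10 + 0.63²/28) = 3.015
Welch–Satterthwaite df ≈ 27.84
Two-sided p-value ≈ 0.005
Since p ≈ 0.005 < α = 0.05, reject H0; the evidence is statistically significant.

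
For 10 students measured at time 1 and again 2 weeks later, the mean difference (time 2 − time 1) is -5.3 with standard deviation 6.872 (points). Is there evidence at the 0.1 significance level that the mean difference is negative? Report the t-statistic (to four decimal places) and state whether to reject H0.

H0: μ_d = 0; H1: μ_d < 0 (paired t-test on the differences, left-tailed).
t = d̄/(s_d/√n) = -5.3/(6.872/√10) = -2.4389
df = n − 1 = 9
p-value = P(T ≤ -2.4389) ≈ 0.019
Since p ≈ 0.019 < α = 0.1, reject H0; the evidence is statistically significant.

t = -2.4389; reject H0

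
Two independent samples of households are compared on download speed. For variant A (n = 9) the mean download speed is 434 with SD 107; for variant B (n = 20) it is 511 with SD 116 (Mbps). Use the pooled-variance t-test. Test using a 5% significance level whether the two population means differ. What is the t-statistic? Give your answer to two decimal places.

-1.69

Let group 1 = variant A, group 2 = variant B. H0: μ_1 = μ_2; H1: μ_1 ≠ μ_2 (two-sample pooled-variance t-test, two-sided).
s_p² = [(9−1)·107² + (20−1)·116²]/(9+20−2) = 12861.3
t = (434 − 511)/√[12861.3·(1/9 + 1/20)] = -1.69
df = n₁ + n₂ − 2 = 27
Two-sided p-value ≈ 0.1022
Since p ≈ 0.1022 > α = 0.05, fail to reject H0; the data do not provide sufficient evidence against H0.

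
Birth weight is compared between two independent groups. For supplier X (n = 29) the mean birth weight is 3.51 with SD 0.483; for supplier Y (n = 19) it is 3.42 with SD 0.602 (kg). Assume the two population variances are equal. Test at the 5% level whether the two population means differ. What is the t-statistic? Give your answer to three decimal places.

0.572

Let group 1 = supplier X, group 2 = supplier Y. H0: μ_1 = μ_2; H1: μ_1 ≠ μ_2 (two-sample pooled-variance t-test, two-sided).
s_p² = [(29−1)·0.483² + (19−1)·0.602²]/(29+19−2) = 0.283812
t = (3.51 − 3.42)/√[0.283812·(1/29 + 1/19)] = 0.572
df = n₁ + n₂ − 2 = 46
Two-sided p-value ≈ 0.570
Since p ≈ 0.570 > α = 0.05, fail to reject H0; the evidence is not statistically significant.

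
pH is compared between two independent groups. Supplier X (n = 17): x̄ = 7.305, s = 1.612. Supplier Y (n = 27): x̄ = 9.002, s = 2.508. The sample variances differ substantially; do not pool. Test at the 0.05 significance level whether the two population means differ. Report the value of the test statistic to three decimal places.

Let group 1 = supplier X, group 2 = supplier Y. H0: μ_1 = μ_2; H1: μ_1 ≠ μ_2 (Welch's two-sample t-test, two-sided).
t = (x̄_1 − x̄_2)/√(s_1²/n_1 + s_2²/n_2) = (7.305 − 9.002)/√(1.612²/17 + 2.508²/27) = -2.732
Welch–Satterthwaite df ≈ 41.96
Two-sided p-value ≈ 0.0092
Since p ≈ 0.0092 < α = 0.05, reject H0; the evidence is statistically significant.

-2.732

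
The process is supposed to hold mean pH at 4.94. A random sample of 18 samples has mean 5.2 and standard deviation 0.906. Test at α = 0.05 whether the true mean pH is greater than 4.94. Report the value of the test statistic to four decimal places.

H0: μ = 4.94; H1: μ > 4.94 (one-sample t-test, right-tailed).
t = (x̄ − μ₀)/(s/√n) = (5.2 − 4.94)/(0.906/√18) = 1.2175
df = n − 1 = 17
p-value = P(T ≥ 1.2175) ≈ 0.120
Since p ≈ 0.120 > α = 0.05, fail to reject H0; the data do not provide sufficient evidence against H0.

1.2175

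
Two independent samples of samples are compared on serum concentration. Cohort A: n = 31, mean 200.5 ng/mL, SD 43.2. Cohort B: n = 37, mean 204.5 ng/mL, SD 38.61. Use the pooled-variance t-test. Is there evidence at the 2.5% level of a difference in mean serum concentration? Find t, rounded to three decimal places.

-0.403

Let group 1 = cohort A, group 2 = cohort B. H0: μ_1 = μ_2; H1: μ_1 ≠ μ_2 (two-sample pooled-variance t-test, two-sided).
s_p² = [(31−1)·43.2² + (37−1)·38.61²]/(31+37−2) = 1661.42
t = (200.5 − 204.5)/√[1661.42·(1/31 + 1/37)] = -0.403
df = n₁ + n₂ − 2 = 66
Two-sided p-value ≈ 0.688
Since p ≈ 0.688 > α = 0.025, fail to reject H0; the evidence is not statistically significant.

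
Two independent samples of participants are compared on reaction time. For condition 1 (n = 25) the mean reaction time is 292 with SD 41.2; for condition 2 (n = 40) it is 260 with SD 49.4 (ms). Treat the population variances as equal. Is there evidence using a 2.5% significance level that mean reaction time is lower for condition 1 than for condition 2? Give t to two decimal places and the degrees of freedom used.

t = 2.70, df = 63

Let group 1 = condition 1, group 2 = condition 2. H0: μ_1 = μ_2; H1: μ_1 < μ_2 (two-sample pooled-variance t-test, left-tailed).
s_p² = [(25−1)·41.2² + (40−1)·49.4²]/(25+40−2) = 2157.34
t = (292 − 260)/√[2157.34·(1/25 + 1/40)] = 2.70
df = n₁ + n₂ − 2 = 63
p-value = P(T ≤ 2.70) ≈ 0.9956
Since p ≈ 0.9956 > α = 0.025, fail to reject H0; the evidence is not statistically significant.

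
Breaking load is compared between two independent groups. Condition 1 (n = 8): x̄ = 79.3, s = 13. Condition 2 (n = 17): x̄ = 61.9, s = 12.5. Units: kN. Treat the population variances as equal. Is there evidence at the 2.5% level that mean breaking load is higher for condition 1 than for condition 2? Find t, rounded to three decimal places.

Let group 1 = condition 1, group 2 = condition 2. H0: μ_1 = μ_2; H1: μ_1 > μ_2 (two-sample pooled-variance t-test, right-tailed).
s_p² = [(8−1)·13² + (17−1)·12.5²]/(8+17−2) = 160.13
t = (79.3 − 61.9)/√[160.13·(1/8 + 1/17)] = 3.207
df = n₁ + n₂ − 2 = 23
p-value = P(T ≥ 3.207) ≈ 0.0020
Since p ≈ 0.0020 < α = 0.025, reject H0; the data support H1.

3.207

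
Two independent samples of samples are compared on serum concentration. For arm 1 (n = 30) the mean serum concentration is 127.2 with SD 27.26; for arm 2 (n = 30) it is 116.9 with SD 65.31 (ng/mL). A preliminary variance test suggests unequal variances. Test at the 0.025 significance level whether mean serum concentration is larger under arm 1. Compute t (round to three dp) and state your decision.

Let group 1 = arm 1, group 2 = arm 2. H0: μ_1 = μ_2; H1: μ_1 > μ_2 (Welch's two-sample t-test, right-tailed).
t = (x̄_1 − x̄_2)/√(s_1²/n_1 + s_2²/n_2) = (127.2 − 116.9)/√(27.26²/30 + 65.31²/30) = 0.797
Welch–Satterthwaite df ≈ 38.81
p-value = P(T ≥ 0.797) ≈ 0.2151
Since p ≈ 0.2151 > α = 0.025, fail to reject H0; the evidence is not statistically significant.

t = 0.797; fail to reject H0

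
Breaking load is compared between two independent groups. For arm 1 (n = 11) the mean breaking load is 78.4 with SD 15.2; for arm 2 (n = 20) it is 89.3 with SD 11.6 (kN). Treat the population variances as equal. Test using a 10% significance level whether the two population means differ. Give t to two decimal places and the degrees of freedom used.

Let group 1 = arm 1, group 2 = arm 2. H0: μ_1 = μ_2; H1: μ_1 ≠ μ_2 (two-sample pooled-variance t-test, two-sided).
s_p² = [(11−1)·15.2² + (20−1)·11.6²]/(11+20−2) = 167.829
t = (78.4 − 89.3)/√[167.829·(1/11 + 1/20)] = -2.24
df = n₁ + n₂ − 2 = 29
Two-sided p-value ≈ 0.033
Since p ≈ 0.033 < α = 0.1, reject H0; the data support H1.

t = -2.24, df = 29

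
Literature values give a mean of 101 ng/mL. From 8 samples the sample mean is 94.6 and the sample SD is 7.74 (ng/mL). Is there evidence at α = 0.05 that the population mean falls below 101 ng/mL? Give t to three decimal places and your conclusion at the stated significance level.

t = -2.339; reject H0

H0: μ = 101; H1: μ < 101 (one-sample t-test, left-tailed).
t = (x̄ − μ₀)/(s/√n) = (94.6 − 101)/(7.74/√8) = -2.339
df = n − 1 = 7
p-value = P(T ≤ -2.339) ≈ 0.0260
Since p ≈ 0.0260 < α = 0.05, reject H0; the data support H1.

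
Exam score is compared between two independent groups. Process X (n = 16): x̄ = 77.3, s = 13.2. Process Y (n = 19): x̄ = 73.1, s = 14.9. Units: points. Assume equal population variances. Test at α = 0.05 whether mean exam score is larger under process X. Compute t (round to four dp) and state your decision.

Let group 1 = process X, group 2 = process Y. H0: μ_1 = μ_2; H1: μ_1 > μ_2 (two-sample pooled-variance t-test, right-tailed).
s_p² = [(16−1)·13.2² + (19−1)·14.9²]/(16+19−2) = 200.296
t = (77.3 − 73.1)/√[200.296·(1/16 + 1/19)] = 0.8746
df = n₁ + n₂ − 2 = 33
p-value = P(T ≥ 0.8746) ≈ 0.1941
Since p ≈ 0.1941 > α = 0.05, fail to reject H0; the data do not provide sufficient evidence against H0.

t = 0.8746; fail to reject H0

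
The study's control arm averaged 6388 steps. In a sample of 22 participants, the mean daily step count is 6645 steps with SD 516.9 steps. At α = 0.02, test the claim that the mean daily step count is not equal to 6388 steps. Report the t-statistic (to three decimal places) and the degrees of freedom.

t = 2.332, df = 21

H0: μ = 6388; H1: μ ≠ 6388 (one-sample t-test, two-sided).
t = (x̄ − μ₀)/(s/√n) = (6645 − 6388)/(516.9/√22) = 2.332
df = n − 1 = 21
Two-sided p-value ≈ 0.0297
Since p ≈ 0.0297 > α = 0.02, fail to reject H0; the data do not provide sufficient evidence against H0.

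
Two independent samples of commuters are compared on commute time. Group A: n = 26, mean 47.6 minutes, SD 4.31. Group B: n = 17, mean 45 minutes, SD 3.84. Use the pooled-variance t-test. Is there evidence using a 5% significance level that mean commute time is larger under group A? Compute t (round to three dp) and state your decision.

t = 2.017; reject H0

Let group 1 = group A, group 2 = group B. H0: μ_1 = μ_2; H1: μ_1 > μ_2 (two-sample pooled-variance t-test, right-tailed).
s_p² = [(26−1)·4.31² + (17−1)·3.84²]/(26+17−2) = 17.0813
t = (47.6 − 45)/√[17.0813·(1/26 + 1/17)] = 2.017
df = n₁ + n₂ − 2 = 41
p-value = P(T ≥ 2.017) ≈ 0.025
Since p ≈ 0.025 < α = 0.05, reject H0; the data support H1.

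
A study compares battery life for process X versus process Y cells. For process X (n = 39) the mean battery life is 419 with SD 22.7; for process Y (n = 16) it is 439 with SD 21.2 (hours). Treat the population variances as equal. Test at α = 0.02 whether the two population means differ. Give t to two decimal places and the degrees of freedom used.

Let group 1 = process X, group 2 = process Y. H0: μ_1 = μ_2; H1: μ_1 ≠ μ_2 (two-sample pooled-variance t-test, two-sided).
s_p² = [(39−1)·22.7² + (16−1)·21.2²]/(39+16−2) = 496.653
t = (419 − 439)/√[496.653·(1/39 + 1/16)] = -3.02
df = n₁ + n₂ − 2 = 53
Two-sided p-value ≈ 0.0039
Since p ≈ 0.0039 < α = 0.02, reject H0; the evidence is statistically significant.

t = -3.02, df = 53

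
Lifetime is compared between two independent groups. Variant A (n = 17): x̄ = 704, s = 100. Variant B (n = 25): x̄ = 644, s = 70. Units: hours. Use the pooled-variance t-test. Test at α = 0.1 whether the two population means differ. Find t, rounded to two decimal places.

2.29

Let group 1 = variant A, group 2 = variant B. H0: μ_1 = μ_2; H1: μ_1 ≠ μ_2 (two-sample pooled-variance t-test, two-sided).
s_p² = [(17−1)·100² + (25−1)·70²]/(17+25−2) = 6940
t = (704 − 644)/√[6940·(1/17 + 1/25)] = 2.29
df = n₁ + n₂ − 2 = 40
Two-sided p-value ≈ 0.0273
Since p ≈ 0.0273 < α = 0.1, reject H0; the evidence is statistically significant.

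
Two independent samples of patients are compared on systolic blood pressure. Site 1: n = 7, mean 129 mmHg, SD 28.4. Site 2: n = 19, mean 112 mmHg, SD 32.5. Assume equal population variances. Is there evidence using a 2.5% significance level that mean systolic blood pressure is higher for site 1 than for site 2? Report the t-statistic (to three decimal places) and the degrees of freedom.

t = 1.220, df = 24

Let group 1 = site 1, group 2 = site 2. H0: μ_1 = μ_2; H1: μ_1 > μ_2 (two-sample pooled-variance t-test, right-tailed).
s_p² = [(7−1)·28.4² + (19−1)·32.5²]/(7+19−2) = 993.827
t = (129 − 112)/√[993.827·(1/7 + 1/19)] = 1.220
df = n₁ + n₂ − 2 = 24
p-value = P(T ≥ 1.220) ≈ 0.1172
Since p ≈ 0.1172 > α = 0.025, fail to reject H0; the evidence is not statistically significant.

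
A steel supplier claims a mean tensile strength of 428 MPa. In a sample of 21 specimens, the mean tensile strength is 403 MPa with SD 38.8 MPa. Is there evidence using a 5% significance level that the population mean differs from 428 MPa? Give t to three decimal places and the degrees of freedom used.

H0: μ = 428; H1: μ ≠ 428 (one-sample t-test, two-sided).
t = (x̄ − μ₀)/(s/√n) = (403 − 428)/(38.8/√21) = -2.953
df = n − 1 = 20
Two-sided p-value ≈ 0.008
Since p ≈ 0.008 < α = 0.05, reject H0; the data support H1.

t = -2.953, df = 20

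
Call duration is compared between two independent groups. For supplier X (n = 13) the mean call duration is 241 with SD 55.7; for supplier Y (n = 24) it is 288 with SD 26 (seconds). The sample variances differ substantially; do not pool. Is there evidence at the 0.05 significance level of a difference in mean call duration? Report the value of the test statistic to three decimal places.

-2.877

Let group 1 = supplier X, group 2 = supplier Y. H0: μ_1 = μ_2; H1: μ_1 ≠ μ_2 (Welch's two-sample t-test, two-sided).
t = (x̄_1 − x̄_2)/√(s_1²/n_1 + s_2²/n_2) = (241 − 288)/√(55.7²/13 + 26²/24) = -2.877
Welch–Satterthwaite df ≈ 14.89
Two-sided p-value ≈ 0.0116
Since p ≈ 0.0116 < α = 0.05, reject H0; the data support H1.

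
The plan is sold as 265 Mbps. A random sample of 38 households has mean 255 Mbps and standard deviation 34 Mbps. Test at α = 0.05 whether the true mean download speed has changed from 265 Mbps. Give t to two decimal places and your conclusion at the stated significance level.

t = -1.81; fail to reject H0

H0: μ = 265; H1: μ ≠ 265 (one-sample t-test, two-sided).
t = (x̄ − μ₀)/(s/√n) = (255 − 265)/(34/√38) = -1.81
df = n − 1 = 37
Two-sided p-value ≈ 0.078
Since p ≈ 0.078 > α = 0.05, fail to reject H0; the data do not provide sufficient evidence against H0.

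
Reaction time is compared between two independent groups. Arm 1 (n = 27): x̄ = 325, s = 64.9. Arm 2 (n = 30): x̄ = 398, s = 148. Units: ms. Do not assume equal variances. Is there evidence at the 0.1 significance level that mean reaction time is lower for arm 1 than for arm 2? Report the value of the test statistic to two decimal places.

Let group 1 = arm 1, group 2 = arm 2. H0: μ_1 = μ_2; H1: μ_1 < μ_2 (Welch's two-sample t-test, left-tailed).
t = (x̄_1 − x̄_2)/√(s_1²/n_1 + s_2²/n_2) = (325 − 398)/√(64.9²/27 + 148²/30) = -2.45
Welch–Satterthwaite df ≈ 40.65
p-value = P(T ≤ -2.45) ≈ 0.009
Since p ≈ 0.009 < α = 0.1, reject H0; the evidence is statistically significant.

-2.45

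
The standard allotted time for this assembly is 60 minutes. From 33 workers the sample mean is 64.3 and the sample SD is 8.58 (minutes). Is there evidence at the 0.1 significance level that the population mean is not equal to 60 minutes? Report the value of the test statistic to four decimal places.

2.8790

H0: μ = 60; H1: μ ≠ 60 (one-sample t-test, two-sided).
t = (x̄ − μ₀)/(s/√n) = (64.3 − 60)/(8.58/√33) = 2.8790
df = n − 1 = 32
Two-sided p-value ≈ 0.007
Since p ≈ 0.007 < α = 0.1, reject H0; the data support H1.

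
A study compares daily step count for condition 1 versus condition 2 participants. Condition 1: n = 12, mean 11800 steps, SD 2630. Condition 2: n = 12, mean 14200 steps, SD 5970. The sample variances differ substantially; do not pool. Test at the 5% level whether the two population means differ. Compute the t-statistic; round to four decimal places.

Let group 1 = condition 1, group 2 = condition 2. H0: μ_1 = μ_2; H1: μ_1 ≠ μ_2 (Welch's two-sample t-test, two-sided).
t = (x̄_1 − x̄_2)/√(s_1²/n_1 + s_2²/n_2) = (11800 − 14200)/√(2630²/12 + 5970²/12) = -1.2744
Welch–Satterthwaite df ≈ 15.11
Two-sided p-value ≈ 0.222
Since p ≈ 0.222 > α = 0.05, fail to reject H0; the evidence is not statistically significant.

-1.2744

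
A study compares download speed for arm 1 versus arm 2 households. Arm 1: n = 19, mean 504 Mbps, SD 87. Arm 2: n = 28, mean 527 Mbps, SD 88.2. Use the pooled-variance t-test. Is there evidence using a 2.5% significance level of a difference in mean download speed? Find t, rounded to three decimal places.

Let group 1 = arm 1, group 2 = arm 2. H0: μ_1 = μ_2; H1: μ_1 ≠ μ_2 (two-sample pooled-variance t-test, two-sided).
s_p² = [(19−1)·87² + (28−1)·88.2²]/(19+28−2) = 7695.14
t = (504 − 527)/√[7695.14·(1/19 + 1/28)] = -0.882
df = n₁ + n₂ − 2 = 45
Two-sided p-value ≈ 0.382
Since p ≈ 0.382 > α = 0.025, fail to reject H0; the data do not provide sufficient evidence against H0.

-0.882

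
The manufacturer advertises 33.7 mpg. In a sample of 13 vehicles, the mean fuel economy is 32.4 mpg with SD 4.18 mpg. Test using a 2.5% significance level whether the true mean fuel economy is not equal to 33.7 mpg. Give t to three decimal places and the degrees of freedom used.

t = -1.121, df = 12

H0: μ = 33.7; H1: μ ≠ 33.7 (one-sample t-test, two-sided).
t = (x̄ − μ₀)/(s/√n) = (32.4 − 33.7)/(4.18/√13) = -1.121
df = n − 1 = 12
Two-sided p-value ≈ 0.284
Since p ≈ 0.284 > α = 0.025, fail to reject H0; the data do not provide sufficient evidence against H0.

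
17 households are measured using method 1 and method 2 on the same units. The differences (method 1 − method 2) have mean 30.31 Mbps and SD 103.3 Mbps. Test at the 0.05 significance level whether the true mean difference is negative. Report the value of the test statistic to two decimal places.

1.21

H0: μ_d = 0; H1: μ_d < 0 (paired t-test on the differences, left-tailed).
t = d̄/(s_d/√n) = 30.31/(103.3/√17) = 1.21
df = n − 1 = 16
p-value = P(T ≤ 1.21) ≈ 0.8780
Since p ≈ 0.8780 > α = 0.05, fail to reject H0; the data do not provide sufficient evidence against H0.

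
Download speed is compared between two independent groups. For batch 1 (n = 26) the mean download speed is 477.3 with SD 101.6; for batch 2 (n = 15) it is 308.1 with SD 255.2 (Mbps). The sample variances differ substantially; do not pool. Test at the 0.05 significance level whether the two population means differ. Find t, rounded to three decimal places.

Let group 1 = batch 1, group 2 = batch 2. H0: μ_1 = μ_2; H1: μ_1 ≠ μ_2 (Welch's two-sample t-test, two-sided).
t = (x̄_1 − x̄_2)/√(s_1²/n_1 + s_2²/n_2) = (477.3 − 308.1)/√(101.6²/26 + 255.2²/15) = 2.458
Welch–Satterthwaite df ≈ 16.60
Two-sided p-value ≈ 0.0253
Since p ≈ 0.0253 < α = 0.05, reject H0; the evidence is statistically significant.

2.458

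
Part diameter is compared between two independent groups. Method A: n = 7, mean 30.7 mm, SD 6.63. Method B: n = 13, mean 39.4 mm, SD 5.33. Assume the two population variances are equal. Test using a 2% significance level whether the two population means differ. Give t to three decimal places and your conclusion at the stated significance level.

t = -3.202; reject H0

Let group 1 = method A, group 2 = method B. H0: μ_1 = μ_2; H1: μ_1 ≠ μ_2 (two-sample pooled-variance t-test, two-sided).
s_p² = [(7−1)·6.63² + (13−1)·5.33²]/(7+13−2) = 33.5916
t = (30.7 − 39.4)/√[33.5916·(1/7 + 1/13)] = -3.202
df = n₁ + n₂ − 2 = 18
Two-sided p-value ≈ 0.0049
Since p ≈ 0.0049 < α = 0.02, reject H0; the data support H1.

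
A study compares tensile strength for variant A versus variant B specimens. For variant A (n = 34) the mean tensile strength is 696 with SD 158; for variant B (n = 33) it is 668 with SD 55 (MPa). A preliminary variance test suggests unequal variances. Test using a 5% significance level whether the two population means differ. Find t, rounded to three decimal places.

Let group 1 = variant A, group 2 = variant B. H0: μ_1 = μ_2; H1: μ_1 ≠ μ_2 (Welch's two-sample t-test, two-sided).
t = (x̄_1 − x̄_2)/√(s_1²/n_1 + s_2²/n_2) = (696 − 668)/√(158²/34 + 55²/33) = 0.974
Welch–Satterthwaite df ≈ 41.09
Two-sided p-value ≈ 0.336
Since p ≈ 0.336 > α = 0.05, fail to reject H0; the evidence is not statistically significant.

0.974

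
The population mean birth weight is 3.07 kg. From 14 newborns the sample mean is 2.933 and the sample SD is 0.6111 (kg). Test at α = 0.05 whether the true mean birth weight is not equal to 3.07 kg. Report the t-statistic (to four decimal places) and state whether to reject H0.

H0: μ = 3.07; H1: μ ≠ 3.07 (one-sample t-test, two-sided).
t = (x̄ − μ₀)/(s/√n) = (2.933 − 3.07)/(0.6111/√14) = -0.8388
df = n − 1 = 13
Two-sided p-value ≈ 0.4167
Since p ≈ 0.4167 > α = 0.05, fail to reject H0; the evidence is not statistically significant.

t = -0.8388; fail to reject H0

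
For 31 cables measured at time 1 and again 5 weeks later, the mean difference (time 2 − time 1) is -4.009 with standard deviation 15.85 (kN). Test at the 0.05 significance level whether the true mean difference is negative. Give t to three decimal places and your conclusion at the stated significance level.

H0: μ_d = 0; H1: μ_d < 0 (paired t-test on the differences, left-tailed).
t = d̄/(s_d/√n) = -4.009/(15.85/√31) = -1.408
df = n − 1 = 30
p-value = P(T ≤ -1.408) ≈ 0.0847
Since p ≈ 0.0847 > α = 0.05, fail to reject H0; the data do not provide sufficient evidence against H0.

t = -1.408; fail to reject H0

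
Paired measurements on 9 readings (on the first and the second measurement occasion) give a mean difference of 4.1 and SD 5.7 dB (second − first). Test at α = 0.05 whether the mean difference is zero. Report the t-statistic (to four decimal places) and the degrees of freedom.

H0: μ_d = 0; H1: μ_d ≠ 0 (paired t-test on the differences, two-sided).
t = d̄/(s_d/√n) = 4.1/(5.7/√9) = 2.1579
df = n − 1 = 8
Two-sided p-value ≈ 0.063
Since p ≈ 0.063 > α = 0.05, fail to reject H0; the evidence is not statistically significant.

t = 2.1579, df = 8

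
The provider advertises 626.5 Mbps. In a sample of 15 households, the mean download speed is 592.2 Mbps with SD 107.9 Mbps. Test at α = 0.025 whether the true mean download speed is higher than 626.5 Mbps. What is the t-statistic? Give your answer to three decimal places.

-1.231

H0: μ = 626.5; H1: μ > 626.5 (one-sample t-test, right-tailed).
t = (x̄ − μ₀)/(s/√n) = (592.2 − 626.5)/(107.9/√15) = -1.231
df = n − 1 = 14
p-value = P(T ≥ -1.231) ≈ 0.881
Since p ≈ 0.881 > α = 0.025, fail to reject H0; the evidence is not statistically significant.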